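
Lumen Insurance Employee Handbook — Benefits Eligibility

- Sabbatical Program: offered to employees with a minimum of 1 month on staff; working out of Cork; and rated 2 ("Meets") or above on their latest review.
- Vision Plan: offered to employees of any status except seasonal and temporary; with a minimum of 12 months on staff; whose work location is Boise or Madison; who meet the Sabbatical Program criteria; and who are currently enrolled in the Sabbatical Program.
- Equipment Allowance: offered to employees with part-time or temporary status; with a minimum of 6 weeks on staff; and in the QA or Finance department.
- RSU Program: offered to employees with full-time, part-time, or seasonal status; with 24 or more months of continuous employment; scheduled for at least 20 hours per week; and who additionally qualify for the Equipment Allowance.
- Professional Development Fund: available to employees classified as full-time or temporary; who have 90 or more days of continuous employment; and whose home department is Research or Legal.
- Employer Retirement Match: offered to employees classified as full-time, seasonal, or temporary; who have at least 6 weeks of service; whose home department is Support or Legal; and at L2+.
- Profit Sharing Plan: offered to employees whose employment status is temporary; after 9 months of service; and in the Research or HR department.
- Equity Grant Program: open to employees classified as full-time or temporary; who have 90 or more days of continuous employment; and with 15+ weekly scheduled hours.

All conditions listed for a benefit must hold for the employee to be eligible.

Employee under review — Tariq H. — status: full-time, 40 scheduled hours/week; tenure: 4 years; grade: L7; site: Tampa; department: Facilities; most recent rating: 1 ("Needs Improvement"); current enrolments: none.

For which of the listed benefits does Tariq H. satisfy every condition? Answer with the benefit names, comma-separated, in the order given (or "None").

Equity Grant Program

Sabbatical Program — service 4 years ≥ 1 month (≈30 days) ✓; site Tampa ✗ (not Cork) → not eligible.
Vision Plan — status full-time ✓ (not excluded); service 4 years ≥ 12 months (≈360 days) ✓; site Tampa ✗ (not Boise or Madison) → not eligible.
Equipment Allowance — status full-time ✗ (requires part-time or temporary) → not eligible.
RSU Program — status full-time ✓; service 4 years ≥ 24 months (≈720 days) ✓; 40 hrs/wk ≥ 20 ✓; not eligible for Equipment Allowance ✗ → not eligible.
Professional Development Fund — status full-time ✓; service 4 years ≥ 90 days ✓; dept Facilities ✗ → not eligible.
Employer Retirement Match — status full-time ✓; service 4 years ≥ 6 weeks (≈42 days) ✓; dept Facilities ✗ → not eligible.
Profit Sharing Plan — status full-time ✗ (requires temporary) → not eligible.
Equity Grant Program — status full-time ✓; service 4 years ≥ 90 days ✓; 40 hrs/wk ≥ 15 ✓ → eligible.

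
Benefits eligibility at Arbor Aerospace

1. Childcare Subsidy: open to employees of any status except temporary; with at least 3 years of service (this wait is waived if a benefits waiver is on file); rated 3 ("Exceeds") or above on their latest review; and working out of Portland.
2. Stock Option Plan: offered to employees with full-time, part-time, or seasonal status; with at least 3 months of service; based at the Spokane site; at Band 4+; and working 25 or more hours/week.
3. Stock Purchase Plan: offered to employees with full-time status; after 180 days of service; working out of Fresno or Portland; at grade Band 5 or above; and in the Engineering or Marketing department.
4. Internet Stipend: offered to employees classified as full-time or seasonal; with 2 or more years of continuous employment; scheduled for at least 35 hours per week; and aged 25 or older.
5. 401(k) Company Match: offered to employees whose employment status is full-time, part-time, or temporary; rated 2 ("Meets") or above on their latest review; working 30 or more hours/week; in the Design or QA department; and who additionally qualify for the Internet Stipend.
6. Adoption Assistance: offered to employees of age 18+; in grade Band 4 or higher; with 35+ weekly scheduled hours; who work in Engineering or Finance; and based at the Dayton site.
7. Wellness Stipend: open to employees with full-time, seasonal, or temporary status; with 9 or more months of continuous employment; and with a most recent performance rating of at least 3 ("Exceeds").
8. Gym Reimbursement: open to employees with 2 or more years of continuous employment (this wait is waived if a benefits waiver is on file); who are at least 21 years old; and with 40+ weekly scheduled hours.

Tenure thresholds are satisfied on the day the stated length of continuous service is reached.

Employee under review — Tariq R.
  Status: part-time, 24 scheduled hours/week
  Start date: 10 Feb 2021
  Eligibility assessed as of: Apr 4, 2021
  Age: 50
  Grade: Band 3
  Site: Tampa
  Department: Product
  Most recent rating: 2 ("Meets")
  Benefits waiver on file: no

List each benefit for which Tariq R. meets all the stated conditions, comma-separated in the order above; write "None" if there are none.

None

Service from 10 Feb 2021 to Apr 4, 2021: 53 days.
Childcare Subsidy — status part-time ✓ (not excluded); no waiver, service 53 days < 3 years (≈1095 days) ✗ → not eligible.
Stock Option Plan — status part-time ✓; service 53 days < 3 months (≈90 days) ✗ → not eligible.
Stock Purchase Plan — status part-time ✗ (requires full-time) → not eligible.
Internet Stipend — status part-time ✗ (requires full-time or seasonal) → not eligible.
401(k) Company Match — status part-time ✓; rating 2 ≥ 2 ✓; 24 hrs/wk < 30 ✗ → not eligible.
Adoption Assistance — age 50 ≥ 18 ✓; grade Band 3 < Band 4 ✗ → not eligible.
Wellness Stipend — status part-time ✗ (requires full-time, seasonal, or temporary) → not eligible.
Gym Reimbursement — no waiver, service 53 days < 2 years (≈730 days) ✗ → not eligible.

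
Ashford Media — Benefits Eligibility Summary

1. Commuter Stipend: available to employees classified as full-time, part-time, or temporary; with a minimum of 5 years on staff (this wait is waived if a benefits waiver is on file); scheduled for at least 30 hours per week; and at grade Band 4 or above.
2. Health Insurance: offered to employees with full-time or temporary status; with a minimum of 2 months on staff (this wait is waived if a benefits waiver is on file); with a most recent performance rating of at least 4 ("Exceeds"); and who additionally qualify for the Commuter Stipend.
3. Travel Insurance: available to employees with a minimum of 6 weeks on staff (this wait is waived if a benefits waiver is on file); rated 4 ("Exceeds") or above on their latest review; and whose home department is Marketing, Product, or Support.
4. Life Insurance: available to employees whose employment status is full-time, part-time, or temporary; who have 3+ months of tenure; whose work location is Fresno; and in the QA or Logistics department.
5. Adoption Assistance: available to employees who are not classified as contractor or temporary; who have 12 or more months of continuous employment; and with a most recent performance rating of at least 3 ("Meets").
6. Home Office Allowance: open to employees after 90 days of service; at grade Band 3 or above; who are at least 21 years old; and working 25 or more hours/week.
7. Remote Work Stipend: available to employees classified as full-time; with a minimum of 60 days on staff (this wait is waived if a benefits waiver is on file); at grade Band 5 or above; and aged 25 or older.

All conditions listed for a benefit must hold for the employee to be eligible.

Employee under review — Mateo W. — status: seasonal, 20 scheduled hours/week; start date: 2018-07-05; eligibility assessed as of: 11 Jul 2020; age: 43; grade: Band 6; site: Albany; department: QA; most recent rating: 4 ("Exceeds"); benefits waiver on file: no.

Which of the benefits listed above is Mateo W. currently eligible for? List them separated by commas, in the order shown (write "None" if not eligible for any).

Adoption Assistance

Service from 2018-07-05 to 11 Jul 2020: 737 days.
Commuter Stipend — status seasonal ✗ (requires full-time, part-time, or temporary) → not eligible.
Health Insurance — status seasonal ✗ (requires full-time or temporary) → not eligible.
Travel Insurance — no waiver, service 737 days ≥ 6 weeks (≈42 days) ✓; rating 4 ≥ 4 ✓; dept QA ✗ → not eligible.
Life Insurance — status seasonal ✗ (requires full-time, part-time, or temporary) → not eligible.
Adoption Assistance — status seasonal ✓ (not excluded); service 737 days ≥ 12 months (≈360 days) ✓; rating 4 ≥ 3 ✓ → eligible.
Home Office Allowance — service 737 days ≥ 90 days ✓; grade Band 6 ≥ Band 3 ✓; age 43 ≥ 21 ✓; 20 hrs/wk < 25 ✗ → not eligible.
Remote Work Stipend — status seasonal ✗ (requires full-time) → not eligible.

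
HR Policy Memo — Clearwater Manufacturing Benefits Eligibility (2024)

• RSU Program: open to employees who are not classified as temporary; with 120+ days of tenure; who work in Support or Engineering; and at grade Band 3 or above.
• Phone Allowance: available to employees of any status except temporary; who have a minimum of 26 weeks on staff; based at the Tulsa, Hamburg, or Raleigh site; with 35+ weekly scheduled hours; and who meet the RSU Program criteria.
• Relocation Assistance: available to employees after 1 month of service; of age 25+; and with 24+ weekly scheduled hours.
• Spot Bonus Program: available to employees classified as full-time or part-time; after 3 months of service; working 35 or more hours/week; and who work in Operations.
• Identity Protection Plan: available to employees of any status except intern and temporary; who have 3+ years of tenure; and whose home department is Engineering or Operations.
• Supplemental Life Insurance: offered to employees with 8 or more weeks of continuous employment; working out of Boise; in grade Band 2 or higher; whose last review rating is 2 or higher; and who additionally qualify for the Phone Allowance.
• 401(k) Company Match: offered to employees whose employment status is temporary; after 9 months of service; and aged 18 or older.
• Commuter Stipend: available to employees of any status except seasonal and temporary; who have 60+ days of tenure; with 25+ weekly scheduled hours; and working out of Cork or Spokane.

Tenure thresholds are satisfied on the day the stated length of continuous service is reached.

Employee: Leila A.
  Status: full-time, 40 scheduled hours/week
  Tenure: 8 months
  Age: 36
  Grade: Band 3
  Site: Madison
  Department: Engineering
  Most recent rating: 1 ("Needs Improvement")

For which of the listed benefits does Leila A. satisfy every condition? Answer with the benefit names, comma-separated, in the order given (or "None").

RSU Program — status full-time ✓ (not excluded); service 8 months ≥ 120 days ✓; dept Engineering ✓; grade Band 3 ≥ Band 3 ✓ → eligible.
Phone Allowance — status full-time ✓ (not excluded); service 8 months ≥ 26 weeks (≈182 days) ✓; site Madison ✗ (not Tulsa, Hamburg, or Raleigh) → not eligible.
Relocation Assistance — service 8 months ≥ 1 month ✓; age 36 ≥ 25 ✓; 40 hrs/wk ≥ 24 ✓ → eligible.
Spot Bonus Program — status full-time ✓; service 8 months ≥ 3 months ✓; 40 hrs/wk ≥ 35 ✓; dept Engineering ✗ → not eligible.
Identity Protection Plan — status full-time ✓ (not excluded); service 8 months < 3 years (≈1095 days) ✗ → not eligible.
Supplemental Life Insurance — service 8 months ≥ 8 weeks (≈56 days) ✓; site Madison ✗ (not Boise) → not eligible.
401(k) Company Match — status full-time ✗ (requires temporary) → not eligible.
Commuter Stipend — status full-time ✓ (not excluded); service 8 months ≥ 60 days ✓; 40 hrs/wk ≥ 25 ✓; site Madison ✗ (not Cork or Spokane) → not eligible.

RSU Program, Relocation Assistance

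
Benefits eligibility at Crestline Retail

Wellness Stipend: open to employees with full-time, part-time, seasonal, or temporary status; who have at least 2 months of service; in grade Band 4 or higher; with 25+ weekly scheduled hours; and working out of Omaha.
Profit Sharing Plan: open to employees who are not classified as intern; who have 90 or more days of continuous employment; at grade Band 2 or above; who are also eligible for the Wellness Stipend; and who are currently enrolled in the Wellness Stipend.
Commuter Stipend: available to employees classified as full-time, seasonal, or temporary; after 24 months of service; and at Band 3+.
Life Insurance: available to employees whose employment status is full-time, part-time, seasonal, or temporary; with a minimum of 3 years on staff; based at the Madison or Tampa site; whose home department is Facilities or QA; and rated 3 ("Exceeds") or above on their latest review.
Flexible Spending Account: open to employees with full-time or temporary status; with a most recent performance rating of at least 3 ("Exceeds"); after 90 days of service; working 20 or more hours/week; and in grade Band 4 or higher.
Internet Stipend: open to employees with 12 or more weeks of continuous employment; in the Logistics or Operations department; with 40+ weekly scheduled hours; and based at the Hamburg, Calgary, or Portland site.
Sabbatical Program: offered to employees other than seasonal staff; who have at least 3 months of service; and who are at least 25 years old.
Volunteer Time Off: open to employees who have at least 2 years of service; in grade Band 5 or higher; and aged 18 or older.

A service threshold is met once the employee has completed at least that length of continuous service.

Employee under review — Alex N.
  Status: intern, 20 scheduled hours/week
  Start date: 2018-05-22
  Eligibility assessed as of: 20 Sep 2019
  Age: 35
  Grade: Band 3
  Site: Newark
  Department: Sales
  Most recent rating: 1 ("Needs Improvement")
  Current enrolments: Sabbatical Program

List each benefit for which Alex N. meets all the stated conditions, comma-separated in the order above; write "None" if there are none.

Service from 2018-05-22 to 20 Sep 2019: 486 days.
Wellness Stipend — status intern ✗ (requires full-time, part-time, seasonal, or temporary) → not eligible.
Profit Sharing Plan — status intern ✗ (excluded) → not eligible.
Commuter Stipend — status intern ✗ (requires full-time, seasonal, or temporary) → not eligible.
Life Insurance — status intern ✗ (requires full-time, part-time, seasonal, or temporary) → not eligible.
Flexible Spending Account — status intern ✗ (requires full-time or temporary) → not eligible.
Internet Stipend — service 486 days ≥ 12 weeks (≈84 days) ✓; dept Sales ✗ → not eligible.
Sabbatical Program — status intern ✓ (not excluded); service 486 days ≥ 3 months (≈90 days) ✓; age 35 ≥ 25 ✓ → eligible.
Volunteer Time Off — service 486 days < 2 years (≈730 days) ✗ → not eligible.

Sabbatical Program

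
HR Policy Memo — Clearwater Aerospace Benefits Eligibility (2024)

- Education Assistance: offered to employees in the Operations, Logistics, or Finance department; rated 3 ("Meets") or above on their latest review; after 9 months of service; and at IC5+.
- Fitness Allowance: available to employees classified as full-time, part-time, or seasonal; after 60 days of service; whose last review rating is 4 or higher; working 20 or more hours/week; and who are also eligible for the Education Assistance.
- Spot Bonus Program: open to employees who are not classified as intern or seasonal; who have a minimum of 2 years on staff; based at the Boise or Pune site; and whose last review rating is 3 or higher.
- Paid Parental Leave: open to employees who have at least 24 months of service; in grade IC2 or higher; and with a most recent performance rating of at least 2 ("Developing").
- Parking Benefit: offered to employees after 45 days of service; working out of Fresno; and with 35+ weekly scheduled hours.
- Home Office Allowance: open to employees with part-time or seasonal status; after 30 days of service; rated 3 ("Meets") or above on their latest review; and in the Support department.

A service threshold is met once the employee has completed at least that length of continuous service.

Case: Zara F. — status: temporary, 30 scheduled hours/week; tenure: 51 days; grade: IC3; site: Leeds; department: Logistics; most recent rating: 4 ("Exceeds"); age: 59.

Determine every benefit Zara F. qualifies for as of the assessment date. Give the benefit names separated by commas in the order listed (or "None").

None

Education Assistance — dept Logistics ✓; rating 4 ≥ 3 ✓; service 51 days < 9 months (≈270 days) ✗ → not eligible.
Fitness Allowance — status temporary ✗ (requires full-time, part-time, or seasonal) → not eligible.
Spot Bonus Program — status temporary ✓ (not excluded); service 51 days < 2 years (≈730 days) ✗ → not eligible.
Paid Parental Leave — service 51 days < 24 months (≈720 days) ✗ → not eligible.
Parking Benefit — service 51 days ≥ 45 days ✓; site Leeds ✗ (not Fresno) → not eligible.
Home Office Allowance — status temporary ✗ (requires part-time or seasonal) → not eligible.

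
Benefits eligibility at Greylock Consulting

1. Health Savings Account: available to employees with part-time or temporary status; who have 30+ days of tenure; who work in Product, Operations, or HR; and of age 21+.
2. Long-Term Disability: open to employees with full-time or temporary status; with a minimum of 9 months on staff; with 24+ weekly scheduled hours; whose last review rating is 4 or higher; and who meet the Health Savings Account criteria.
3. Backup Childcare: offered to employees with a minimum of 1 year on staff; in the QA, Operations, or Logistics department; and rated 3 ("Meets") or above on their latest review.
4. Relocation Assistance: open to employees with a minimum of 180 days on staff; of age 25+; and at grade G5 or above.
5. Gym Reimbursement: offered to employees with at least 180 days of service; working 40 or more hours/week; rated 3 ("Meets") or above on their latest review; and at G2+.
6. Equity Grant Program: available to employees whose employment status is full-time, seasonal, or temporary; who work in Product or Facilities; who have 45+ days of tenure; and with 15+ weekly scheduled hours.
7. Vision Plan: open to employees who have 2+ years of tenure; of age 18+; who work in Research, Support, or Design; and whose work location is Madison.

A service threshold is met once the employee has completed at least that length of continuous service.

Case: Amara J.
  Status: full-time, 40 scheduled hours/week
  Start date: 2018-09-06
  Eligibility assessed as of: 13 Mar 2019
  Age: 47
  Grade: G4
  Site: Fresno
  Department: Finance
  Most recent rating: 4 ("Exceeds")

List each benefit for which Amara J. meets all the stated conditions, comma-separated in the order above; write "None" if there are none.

Service from 2018-09-06 to 13 Mar 2019: 188 days.
Health Savings Account — status full-time ✗ (requires part-time or temporary) → not eligible.
Long-Term Disability — status full-time ✓; service 188 days < 9 months (≈270 days) ✗ → not eligible.
Backup Childcare — service 188 days < 1 year (≈365 days) ✗ → not eligible.
Relocation Assistance — service 188 days ≥ 180 days ✓; age 47 ≥ 25 ✓; grade G4 < G5 ✗ → not eligible.
Gym Reimbursement — service 188 days ≥ 180 days ✓; 40 hrs/wk ≥ 40 ✓; rating 4 ≥ 3 ✓; grade G4 ≥ G2 ✓ → eligible.
Equity Grant Program — status full-time ✓; dept Finance ✗ → not eligible.
Vision Plan — service 188 days < 2 years (≈730 days) ✗ → not eligible.

Gym Reimbursement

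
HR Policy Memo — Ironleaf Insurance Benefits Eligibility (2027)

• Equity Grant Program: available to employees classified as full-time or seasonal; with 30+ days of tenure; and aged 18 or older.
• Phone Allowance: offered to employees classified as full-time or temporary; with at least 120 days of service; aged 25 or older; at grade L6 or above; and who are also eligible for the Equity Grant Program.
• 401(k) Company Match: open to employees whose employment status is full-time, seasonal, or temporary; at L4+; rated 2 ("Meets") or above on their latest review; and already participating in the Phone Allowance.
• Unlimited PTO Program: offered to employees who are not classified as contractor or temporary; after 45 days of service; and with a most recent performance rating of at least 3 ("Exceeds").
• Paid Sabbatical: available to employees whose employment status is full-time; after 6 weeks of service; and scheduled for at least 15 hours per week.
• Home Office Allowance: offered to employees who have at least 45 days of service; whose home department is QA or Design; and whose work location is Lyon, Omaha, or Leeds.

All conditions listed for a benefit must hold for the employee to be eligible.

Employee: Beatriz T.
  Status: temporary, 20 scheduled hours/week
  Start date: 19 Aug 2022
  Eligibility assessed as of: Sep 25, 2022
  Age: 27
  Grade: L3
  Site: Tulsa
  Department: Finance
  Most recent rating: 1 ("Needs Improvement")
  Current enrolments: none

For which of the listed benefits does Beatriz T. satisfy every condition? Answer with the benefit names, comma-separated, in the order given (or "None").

Service from 19 Aug 2022 to Sep 25, 2022: 37 days.
Equity Grant Program — status temporary ✗ (requires full-time or seasonal) → not eligible.
Phone Allowance — status temporary ✓; service 37 days < 120 days ✗ → not eligible.
401(k) Company Match — status temporary ✓; grade L3 < L4 ✗ → not eligible.
Unlimited PTO Program — status temporary ✗ (excluded) → not eligible.
Paid Sabbatical — status temporary ✗ (requires full-time) → not eligible.
Home Office Allowance — service 37 days < 45 days ✗ → not eligible.

None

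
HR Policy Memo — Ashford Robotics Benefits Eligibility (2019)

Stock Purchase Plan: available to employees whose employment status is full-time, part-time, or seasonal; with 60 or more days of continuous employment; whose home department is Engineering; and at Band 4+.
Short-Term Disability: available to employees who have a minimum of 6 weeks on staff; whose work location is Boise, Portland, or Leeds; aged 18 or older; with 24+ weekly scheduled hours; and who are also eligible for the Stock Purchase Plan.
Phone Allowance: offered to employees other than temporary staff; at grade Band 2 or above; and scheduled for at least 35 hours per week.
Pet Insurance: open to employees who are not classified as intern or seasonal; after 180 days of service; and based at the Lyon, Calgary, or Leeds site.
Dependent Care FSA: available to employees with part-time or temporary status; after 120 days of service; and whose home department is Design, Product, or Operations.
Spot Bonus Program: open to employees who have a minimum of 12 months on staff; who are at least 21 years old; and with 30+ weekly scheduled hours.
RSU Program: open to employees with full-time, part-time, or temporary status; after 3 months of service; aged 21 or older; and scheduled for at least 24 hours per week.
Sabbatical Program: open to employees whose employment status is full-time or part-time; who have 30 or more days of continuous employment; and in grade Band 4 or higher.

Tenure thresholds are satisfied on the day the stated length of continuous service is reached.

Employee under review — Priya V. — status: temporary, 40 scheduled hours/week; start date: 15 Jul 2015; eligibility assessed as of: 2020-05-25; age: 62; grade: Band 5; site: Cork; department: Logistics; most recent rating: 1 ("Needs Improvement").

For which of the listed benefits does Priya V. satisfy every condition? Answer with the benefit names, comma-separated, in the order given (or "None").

Service from 15 Jul 2015 to 2020-05-25: 1776 days.
Stock Purchase Plan — status temporary ✗ (requires full-time, part-time, or seasonal) → not eligible.
Short-Term Disability — service 1776 days ≥ 6 weeks (≈42 days) ✓; site Cork ✗ (not Boise, Portland, or Leeds) → not eligible.
Phone Allowance — status temporary ✗ (excluded) → not eligible.
Pet Insurance — status temporary ✓ (not excluded); service 1776 days ≥ 180 days ✓; site Cork ✗ (not Lyon, Calgary, or Leeds) → not eligible.
Dependent Care FSA — status temporary ✓; service 1776 days ≥ 120 days ✓; dept Logistics ✗ → not eligible.
Spot Bonus Program — service 1776 days ≥ 12 months (≈360 days) ✓; age 62 ≥ 21 ✓; 40 hrs/wk ≥ 30 ✓ → eligible.
RSU Program — status temporary ✓; service 1776 days ≥ 3 months (≈90 days) ✓; age 62 ≥ 21 ✓; 40 hrs/wk ≥ 24 ✓ → eligible.
Sabbatical Program — status temporary ✗ (requires full-time or part-time) → not eligible.

Spot Bonus Program, RSU Program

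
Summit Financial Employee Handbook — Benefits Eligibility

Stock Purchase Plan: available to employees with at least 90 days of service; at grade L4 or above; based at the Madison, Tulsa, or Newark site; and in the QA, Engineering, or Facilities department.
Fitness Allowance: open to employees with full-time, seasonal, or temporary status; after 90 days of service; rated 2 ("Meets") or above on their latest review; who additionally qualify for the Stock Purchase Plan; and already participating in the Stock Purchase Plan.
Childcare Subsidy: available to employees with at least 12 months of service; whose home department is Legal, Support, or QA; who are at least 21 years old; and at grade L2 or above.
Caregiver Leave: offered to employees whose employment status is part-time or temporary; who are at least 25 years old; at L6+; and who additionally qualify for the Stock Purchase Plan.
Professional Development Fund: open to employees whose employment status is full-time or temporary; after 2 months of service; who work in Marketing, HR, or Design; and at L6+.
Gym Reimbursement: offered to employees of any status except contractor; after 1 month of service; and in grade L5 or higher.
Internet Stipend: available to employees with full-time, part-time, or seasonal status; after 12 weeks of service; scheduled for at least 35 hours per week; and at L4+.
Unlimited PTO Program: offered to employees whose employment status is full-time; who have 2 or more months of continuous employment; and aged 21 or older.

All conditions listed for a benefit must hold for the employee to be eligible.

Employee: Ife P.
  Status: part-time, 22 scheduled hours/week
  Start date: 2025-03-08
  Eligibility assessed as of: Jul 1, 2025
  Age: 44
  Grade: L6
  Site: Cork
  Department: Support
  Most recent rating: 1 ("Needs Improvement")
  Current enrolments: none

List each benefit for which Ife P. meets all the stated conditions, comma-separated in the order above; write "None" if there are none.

Service from 2025-03-08 to Jul 1, 2025: 115 days.
Stock Purchase Plan — service 115 days ≥ 90 days ✓; grade L6 ≥ L4 ✓; site Cork ✗ (not Madison, Tulsa, or Newark) → not eligible.
Fitness Allowance — status part-time ✗ (requires full-time, seasonal, or temporary) → not eligible.
Childcare Subsidy — service 115 days < 12 months (≈360 days) ✗ → not eligible.
Caregiver Leave — status part-time ✓; age 44 ≥ 25 ✓; grade L6 ≥ L6 ✓; not eligible for Stock Purchase Plan ✗ → not eligible.
Professional Development Fund — status part-time ✗ (requires full-time or temporary) → not eligible.
Gym Reimbursement — status part-time ✓ (not excluded); service 115 days ≥ 1 month (≈30 days) ✓; grade L6 ≥ L5 ✓ → eligible.
Internet Stipend — status part-time ✓; service 115 days ≥ 12 weeks (≈84 days) ✓; 22 hrs/wk < 35 ✗ → not eligible.
Unlimited PTO Program — status part-time ✗ (requires full-time) → not eligible.

Gym Reimbursement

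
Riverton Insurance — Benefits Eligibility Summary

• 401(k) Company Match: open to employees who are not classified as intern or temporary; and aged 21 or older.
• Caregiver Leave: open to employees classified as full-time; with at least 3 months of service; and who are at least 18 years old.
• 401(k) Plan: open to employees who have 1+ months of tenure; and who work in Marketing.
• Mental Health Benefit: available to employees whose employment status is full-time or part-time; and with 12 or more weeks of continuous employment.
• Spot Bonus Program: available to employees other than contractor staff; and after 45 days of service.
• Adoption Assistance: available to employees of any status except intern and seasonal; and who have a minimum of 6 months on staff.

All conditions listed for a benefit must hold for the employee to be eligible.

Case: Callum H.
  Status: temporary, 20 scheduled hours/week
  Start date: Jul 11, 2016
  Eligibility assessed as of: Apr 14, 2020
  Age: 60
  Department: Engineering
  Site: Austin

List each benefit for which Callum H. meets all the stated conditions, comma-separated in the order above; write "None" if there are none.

Spot Bonus Program, Adoption Assistance

Service from Jul 11, 2016 to Apr 14, 2020: 1373 days.
401(k) Company Match — status temporary ✗ (excluded) → not eligible.
Caregiver Leave — status temporary ✗ (requires full-time) → not eligible.
401(k) Plan — service 1373 days ≥ 1 month (≈30 days) ✓; dept Engineering ✗ → not eligible.
Mental Health Benefit — status temporary ✗ (requires full-time or part-time) → not eligible.
Spot Bonus Program — status temporary ✓ (not excluded); service 1373 days ≥ 45 days ✓ → eligible.
Adoption Assistance — status temporary ✓ (not excluded); service 1373 days ≥ 6 months (≈180 days) ✓ → eligible.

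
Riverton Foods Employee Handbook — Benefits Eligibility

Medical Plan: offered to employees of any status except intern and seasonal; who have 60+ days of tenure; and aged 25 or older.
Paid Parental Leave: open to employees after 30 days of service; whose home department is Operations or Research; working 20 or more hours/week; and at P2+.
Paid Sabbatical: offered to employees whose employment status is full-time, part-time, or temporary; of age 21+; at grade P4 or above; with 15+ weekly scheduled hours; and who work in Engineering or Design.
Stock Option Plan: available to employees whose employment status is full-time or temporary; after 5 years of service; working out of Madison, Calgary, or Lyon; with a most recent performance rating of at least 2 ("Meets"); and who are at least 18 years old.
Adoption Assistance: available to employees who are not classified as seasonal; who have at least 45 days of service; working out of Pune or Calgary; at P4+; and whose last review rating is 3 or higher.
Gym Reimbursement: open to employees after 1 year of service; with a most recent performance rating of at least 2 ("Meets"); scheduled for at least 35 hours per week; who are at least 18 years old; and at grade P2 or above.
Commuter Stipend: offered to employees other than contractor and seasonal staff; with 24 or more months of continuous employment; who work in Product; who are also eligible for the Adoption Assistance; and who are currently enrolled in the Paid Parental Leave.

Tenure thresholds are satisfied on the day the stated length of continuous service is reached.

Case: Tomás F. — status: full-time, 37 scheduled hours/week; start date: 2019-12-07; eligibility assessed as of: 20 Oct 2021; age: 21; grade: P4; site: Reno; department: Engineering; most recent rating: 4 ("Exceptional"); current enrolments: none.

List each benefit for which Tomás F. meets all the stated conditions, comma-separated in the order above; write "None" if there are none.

Paid Sabbatical, Gym Reimbursement

Service from 2019-12-07 to 20 Oct 2021: 683 days.
Medical Plan — status full-time ✓ (not excluded); service 683 days ≥ 60 days ✓; age 21 < 25 ✗ → not eligible.
Paid Parental Leave — service 683 days ≥ 30 days ✓; dept Engineering ✗ → not eligible.
Paid Sabbatical — status full-time ✓; age 21 ≥ 21 ✓; grade P4 ≥ P4 ✓; 37 hrs/wk ≥ 15 ✓; dept Engineering ✓ → eligible.
Stock Option Plan — status full-time ✓; service 683 days < 5 years (≈1825 days) ✗ → not eligible.
Adoption Assistance — status full-time ✓ (not excluded); service 683 days ≥ 45 days ✓; site Reno ✗ (not Pune or Calgary) → not eligible.
Gym Reimbursement — service 683 days ≥ 1 year (≈365 days) ✓; rating 4 ≥ 2 ✓; 37 hrs/wk ≥ 35 ✓; age 21 ≥ 18 ✓; grade P4 ≥ P2 ✓ → eligible.
Commuter Stipend — status full-time ✓ (not excluded); service 683 days < 24 months (≈720 days) ✗ → not eligible.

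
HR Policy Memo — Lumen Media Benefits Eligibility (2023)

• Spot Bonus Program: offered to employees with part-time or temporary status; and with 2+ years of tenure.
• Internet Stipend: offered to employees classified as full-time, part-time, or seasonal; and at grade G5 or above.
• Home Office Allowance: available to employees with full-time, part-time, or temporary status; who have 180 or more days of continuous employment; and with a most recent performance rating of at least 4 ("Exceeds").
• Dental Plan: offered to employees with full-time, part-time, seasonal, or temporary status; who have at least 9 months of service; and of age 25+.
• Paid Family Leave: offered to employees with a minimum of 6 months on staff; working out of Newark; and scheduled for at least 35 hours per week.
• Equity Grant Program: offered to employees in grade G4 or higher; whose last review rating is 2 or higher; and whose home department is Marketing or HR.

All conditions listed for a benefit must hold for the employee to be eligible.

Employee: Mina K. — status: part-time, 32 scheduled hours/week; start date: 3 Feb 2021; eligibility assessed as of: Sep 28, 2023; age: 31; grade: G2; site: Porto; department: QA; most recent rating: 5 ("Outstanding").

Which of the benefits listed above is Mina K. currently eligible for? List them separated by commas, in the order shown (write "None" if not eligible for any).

Spot Bonus Program, Home Office Allowance, Dental Plan

Service from 3 Feb 2021 to Sep 28, 2023: 967 days.
Spot Bonus Program — status part-time ✓; service 967 days ≥ 2 years (≈730 days) ✓ → eligible.
Internet Stipend — status part-time ✓; grade G2 < G5 ✗ → not eligible.
Home Office Allowance — status part-time ✓; service 967 days ≥ 180 days ✓; rating 5 ≥ 4 ✓ → eligible.
Dental Plan — status part-time ✓; service 967 days ≥ 9 months (≈270 days) ✓; age 31 ≥ 25 ✓ → eligible.
Paid Family Leave — service 967 days ≥ 6 months (≈180 days) ✓; site Porto ✗ (not Newark) → not eligible.
Equity Grant Program — grade G2 < G4 ✗ → not eligible.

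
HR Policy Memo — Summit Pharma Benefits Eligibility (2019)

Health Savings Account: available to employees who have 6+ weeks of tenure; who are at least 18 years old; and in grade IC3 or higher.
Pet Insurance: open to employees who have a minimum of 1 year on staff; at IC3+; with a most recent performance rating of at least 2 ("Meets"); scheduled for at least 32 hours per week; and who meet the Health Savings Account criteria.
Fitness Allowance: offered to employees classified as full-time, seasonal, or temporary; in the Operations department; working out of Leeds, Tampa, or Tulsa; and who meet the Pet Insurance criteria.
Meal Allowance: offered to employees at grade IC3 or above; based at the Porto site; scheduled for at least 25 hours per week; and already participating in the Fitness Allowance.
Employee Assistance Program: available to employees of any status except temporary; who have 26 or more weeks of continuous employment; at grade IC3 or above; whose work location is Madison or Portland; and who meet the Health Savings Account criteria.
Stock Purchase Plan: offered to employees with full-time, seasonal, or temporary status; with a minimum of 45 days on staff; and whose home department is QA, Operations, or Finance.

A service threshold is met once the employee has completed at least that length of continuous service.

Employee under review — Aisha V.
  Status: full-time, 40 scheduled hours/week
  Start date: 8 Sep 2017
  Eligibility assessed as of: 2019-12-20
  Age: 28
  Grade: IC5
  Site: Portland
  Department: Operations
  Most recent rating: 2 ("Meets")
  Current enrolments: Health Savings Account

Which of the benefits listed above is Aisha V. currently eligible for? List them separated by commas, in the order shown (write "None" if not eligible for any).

Service from 8 Sep 2017 to 2019-12-20: 833 days.
Health Savings Account — service 833 days ≥ 6 weeks (≈42 days) ✓; age 28 ≥ 18 ✓; grade IC5 ≥ IC3 ✓ → eligible.
Pet Insurance — service 833 days ≥ 1 year (≈365 days) ✓; grade IC5 ≥ IC3 ✓; rating 2 ≥ 2 ✓; 40 hrs/wk ≥ 32 ✓; eligible for Health Savings Account ✓ → eligible.
Fitness Allowance — status full-time ✓; dept Operations ✓; site Portland ✗ (not Leeds, Tampa, or Tulsa) → not eligible.
Meal Allowance — grade IC5 ≥ IC3 ✓; site Portland ✗ (not Porto) → not eligible.
Employee Assistance Program — status full-time ✓ (not excluded); service 833 days ≥ 26 weeks (≈182 days) ✓; grade IC5 ≥ IC3 ✓; site Portland ✓; eligible for Health Savings Account ✓ → eligible.
Stock Purchase Plan — status full-time ✓; service 833 days ≥ 45 days ✓; dept Operations ✓ → eligible.

Health Savings Account, Pet Insurance, Employee Assistance Program, Stock Purchase Plan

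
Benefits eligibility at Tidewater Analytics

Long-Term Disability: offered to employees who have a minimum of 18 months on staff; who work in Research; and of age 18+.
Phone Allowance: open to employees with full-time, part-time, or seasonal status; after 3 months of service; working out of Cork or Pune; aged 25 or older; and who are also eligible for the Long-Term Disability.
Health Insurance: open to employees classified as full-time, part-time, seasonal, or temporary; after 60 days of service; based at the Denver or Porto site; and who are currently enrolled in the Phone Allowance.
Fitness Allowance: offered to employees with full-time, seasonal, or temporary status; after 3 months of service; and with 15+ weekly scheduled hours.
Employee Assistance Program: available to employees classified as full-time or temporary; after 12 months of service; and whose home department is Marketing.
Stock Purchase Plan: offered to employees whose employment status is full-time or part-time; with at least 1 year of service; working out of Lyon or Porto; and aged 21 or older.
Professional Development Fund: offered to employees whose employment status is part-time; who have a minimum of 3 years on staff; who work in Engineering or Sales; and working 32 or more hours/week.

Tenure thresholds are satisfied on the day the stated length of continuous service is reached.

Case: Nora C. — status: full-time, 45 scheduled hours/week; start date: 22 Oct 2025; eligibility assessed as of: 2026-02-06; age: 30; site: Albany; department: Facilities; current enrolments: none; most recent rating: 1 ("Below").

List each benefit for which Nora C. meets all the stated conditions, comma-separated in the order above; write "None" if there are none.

Service from 22 Oct 2025 to 2026-02-06: 107 days.
Long-Term Disability — service 107 days < 18 months (≈540 days) ✗ → not eligible.
Phone Allowance — status full-time ✓; service 107 days ≥ 3 months (≈90 days) ✓; site Albany ✗ (not Cork or Pune) → not eligible.
Health Insurance — status full-time ✓; service 107 days ≥ 60 days ✓; site Albany ✗ (not Denver or Porto) → not eligible.
Fitness Allowance — status full-time ✓; service 107 days ≥ 3 months (≈90 days) ✓; 45 hrs/wk ≥ 15 ✓ → eligible.
Employee Assistance Program — status full-time ✓; service 107 days < 12 months (≈360 days) ✗ → not eligible.
Stock Purchase Plan — status full-time ✓; service 107 days < 1 year (≈365 days) ✗ → not eligible.
Professional Development Fund — status full-time ✗ (requires part-time) → not eligible.

Fitness Allowance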